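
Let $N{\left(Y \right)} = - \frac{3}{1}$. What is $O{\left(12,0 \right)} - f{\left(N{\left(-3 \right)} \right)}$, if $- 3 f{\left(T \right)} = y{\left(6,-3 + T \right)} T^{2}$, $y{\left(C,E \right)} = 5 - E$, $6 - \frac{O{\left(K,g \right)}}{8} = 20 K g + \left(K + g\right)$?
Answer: $-15$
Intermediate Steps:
$O{\left(K,g \right)} = 48 - 8 K - 8 g - 160 K g$ ($O{\left(K,g \right)} = 48 - 8 \left(20 K g + \left(K + g\right)\right) = 48 - 8 \left(K + g + 20 K g\right) = 48 - \left(8 K + 8 g + 160 K g\right) = 48 - 8 K - 8 g - 160 K g$)
$N{\left(Y \right)} = -3$ ($N{\left(Y \right)} = \left(-3\right) 1 = -3$)
$f{\left(T \right)} = - \frac{T^{2} \left(8 - T\right)}{3}$ ($f{\left(T \right)} = - \frac{\left(5 - \left(-3 + T\right)\right) T^{2}}{3} = - \frac{\left(8 - T\right) T^{2}}{3} = - \frac{T^{2} \left(8 - T\right)}{3}$)
$O{\left(12,0 \right)} - f{\left(N{\left(-3 \right)} \right)} = \left(48 - 96 - 0 - 1920 \cdot 0\right) - \frac{\left(-3\right)^{2} \left(-8 - 3\right)}{3} = \left(48 - 96 + 0 + 0\right) - \frac{1}{3} \cdot 9 \left(-11\right) = -48 - -33 = -48 + 33 = -15$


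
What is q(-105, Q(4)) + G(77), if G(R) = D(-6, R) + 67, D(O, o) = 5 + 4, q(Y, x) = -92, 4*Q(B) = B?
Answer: -16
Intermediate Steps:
Q(B) = B/4
D(O, o) = 9
G(R) = 76 (G(R) = 9 + 67 = 76)
q(-105, Q(4)) + G(77) = -92 + 76 = -16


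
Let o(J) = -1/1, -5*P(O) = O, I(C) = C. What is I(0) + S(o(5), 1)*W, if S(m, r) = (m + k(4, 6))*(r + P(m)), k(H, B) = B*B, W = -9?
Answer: -378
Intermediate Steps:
k(H, B) = B²
P(O) = -O/5
o(J) = -1 (o(J) = -1*1 = -1)
S(m, r) = (36 + m)*(r - m/5) (S(m, r) = (m + 6²)*(r - m/5) = (m + 36)*(r - m/5) = (36 + m)*(r - m/5))
I(0) + S(o(5), 1)*W = 0 + (36*1 - 36/5*(-1) - ⅕*(-1)² - 1*1)*(-9) = 0 + (36 + 36/5 - ⅕*1 - 1)*(-9) = 0 + (36 + 36/5 - ⅕ - 1)*(-9) = 0 + 42*(-9) = 0 - 378 = -378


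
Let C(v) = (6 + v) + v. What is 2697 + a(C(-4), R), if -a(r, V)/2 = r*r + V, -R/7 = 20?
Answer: 2969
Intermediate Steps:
C(v) = 6 + 2*v
R = -140 (R = -7*20 = -140)
a(r, V) = -2*V - 2*r² (a(r, V) = -2*(r*r + V) = -2*(r² + V) = -2*(V + r²) = -2*V - 2*r²)
2697 + a(C(-4), R) = 2697 + (-2*(-140) - 2*(6 + 2*(-4))²) = 2697 + (280 - 2*(6 - 8)²) = 2697 + (280 - 2*(-2)²) = 2697 + (280 - 2*4) = 2697 + (280 - 8) = 2697 + 272 = 2969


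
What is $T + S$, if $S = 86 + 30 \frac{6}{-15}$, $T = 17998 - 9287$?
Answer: $8785$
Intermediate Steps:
$T = 8711$ ($T = 17998 - 9287 = 8711$)
$S = 74$ ($S = 86 + 30 \cdot 6 \left(- \frac{1}{15}\right) = 86 + 30 \left(- \frac{2}{5}\right) = 86 - 12 = 74$)
$T + S = 8711 + 74 = 8785$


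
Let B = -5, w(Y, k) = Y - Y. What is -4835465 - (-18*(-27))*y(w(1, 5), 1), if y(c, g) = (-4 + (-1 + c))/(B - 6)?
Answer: -53192545/11 ≈ -4.8357e+6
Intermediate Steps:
w(Y, k) = 0
y(c, g) = 5/11 - c/11 (y(c, g) = (-4 + (-1 + c))/(-5 - 6) = (-5 + c)/(-11) = (-5 + c)*(-1/11) = 5/11 - c/11)
-4835465 - (-18*(-27))*y(w(1, 5), 1) = -4835465 - (-18*(-27))*(5/11 - 1/11*0) = -4835465 - 486*(5/11 + 0) = -4835465 - 486*5/11 = -4835465 - 1*2430/11 = -4835465 - 2430/11 = -53192545/11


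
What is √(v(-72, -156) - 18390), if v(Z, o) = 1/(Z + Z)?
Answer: I*√2648161/12 ≈ 135.61*I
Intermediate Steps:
v(Z, o) = 1/(2*Z)
√(v(-72, -156) - 18390) = √((½)/(-72) - 18390) = √((½)*(-1/72) - 18390) = √(-1/144 - 18390) = √(-2648161/144) = I*√2648161/12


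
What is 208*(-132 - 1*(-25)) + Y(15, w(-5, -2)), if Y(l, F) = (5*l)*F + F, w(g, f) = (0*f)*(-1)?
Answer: -22256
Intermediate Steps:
w(g, f) = 0 (w(g, f) = 0*(-1) = 0)
Y(l, F) = F + 5*F*l (Y(l, F) = 5*F*l + F = F + 5*F*l)
208*(-132 - 1*(-25)) + Y(15, w(-5, -2)) = 208*(-132 - 1*(-25)) + 0*(1 + 5*15) = 208*(-132 + 25) + 0*(1 + 75) = 208*(-107) + 0*76 = -22256 + 0 = -22256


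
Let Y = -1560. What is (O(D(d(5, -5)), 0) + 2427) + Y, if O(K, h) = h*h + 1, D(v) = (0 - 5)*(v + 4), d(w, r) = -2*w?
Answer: 868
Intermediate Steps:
D(v) = -20 - 5*v (D(v) = -5*(4 + v) = -20 - 5*v)
O(K, h) = 1 + h² (O(K, h) = h² + 1 = 1 + h²)
(O(D(d(5, -5)), 0) + 2427) + Y = ((1 + 0²) + 2427) - 1560 = ((1 + 0) + 2427) - 1560 = (1 + 2427) - 1560 = 2428 - 1560 = 868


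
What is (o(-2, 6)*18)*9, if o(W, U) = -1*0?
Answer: 0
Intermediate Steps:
o(W, U) = 0
(o(-2, 6)*18)*9 = (0*18)*9 = 0*9 = 0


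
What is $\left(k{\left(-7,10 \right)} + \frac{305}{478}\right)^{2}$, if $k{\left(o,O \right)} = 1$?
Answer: $\frac{613089}{228484} \approx 2.6833$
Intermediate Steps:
$\left(k{\left(-7,10 \right)} + \frac{305}{478}\right)^{2} = \left(1 + \frac{305}{478}\right)^{2} = \left(\frac{783}{478}\right)^{2} = \frac{613089}{228484}$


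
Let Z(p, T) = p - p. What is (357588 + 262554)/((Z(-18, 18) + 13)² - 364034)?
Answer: -620142/363865 ≈ -1.7043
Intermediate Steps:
Z(p, T) = 0
(357588 + 262554)/((Z(-18, 18) + 13)² - 364034) = (357588 + 262554)/((0 + 13)² - 364034) = 620142/(13² - 364034) = 620142/(169 - 364034) = 620142/(-363865) = 620142*(-1/363865) = -620142/363865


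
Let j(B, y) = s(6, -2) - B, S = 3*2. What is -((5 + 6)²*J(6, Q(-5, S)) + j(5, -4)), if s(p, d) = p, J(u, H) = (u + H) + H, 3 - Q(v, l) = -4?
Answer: -2421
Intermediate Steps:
S = 6
Q(v, l) = 7 (Q(v, l) = 3 - 1*(-4) = 3 + 4 = 7)
J(u, H) = u + 2*H (J(u, H) = (H + u) + H = u + 2*H)
j(B, y) = 6 - B
-((5 + 6)²*J(6, Q(-5, S)) + j(5, -4)) = -((5 + 6)²*(6 + 2*7) + (6 - 1*5)) = -(11²*(6 + 14) + (6 - 5)) = -(121*20 + 1) = -(2420 + 1) = -1*2421 = -2421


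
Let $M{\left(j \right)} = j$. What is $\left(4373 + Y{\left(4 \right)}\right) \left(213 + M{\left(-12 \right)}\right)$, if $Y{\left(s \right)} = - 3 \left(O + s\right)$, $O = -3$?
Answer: $878370$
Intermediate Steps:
$Y{\left(s \right)} = 9 - 3 s$ ($Y{\left(s \right)} = - 3 \left(-3 + s\right) = 9 - 3 s$)
$\left(4373 + Y{\left(4 \right)}\right) \left(213 + M{\left(-12 \right)}\right) = \left(4373 + \left(9 - 12\right)\right) \left(213 - 12\right) = \left(4373 + \left(9 - 12\right)\right) 201 = \left(4373 - 3\right) 201 = 4370 \cdot 201 = 878370$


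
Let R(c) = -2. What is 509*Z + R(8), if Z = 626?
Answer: 318632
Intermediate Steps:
509*Z + R(8) = 509*626 - 2 = 318634 - 2 = 318632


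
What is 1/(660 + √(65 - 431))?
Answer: 110/72661 - I*√366/435966 ≈ 0.0015139 - 4.3882e-5*I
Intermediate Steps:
1/(660 + √(65 - 431)) = 1/(660 + √(-366)) = 1/(660 + I*√366)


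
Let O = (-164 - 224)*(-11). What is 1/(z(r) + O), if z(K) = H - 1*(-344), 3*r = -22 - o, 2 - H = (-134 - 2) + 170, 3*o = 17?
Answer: 1/4580 ≈ 0.00021834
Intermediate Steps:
o = 17/3 (o = (⅓)*17 = 17/3 ≈ 5.6667)
O = 4268 (O = -388*(-11) = 4268)
H = -32 (H = 2 - ((-134 - 2) + 170) = 2 - (-136 + 170) = 2 - 1*34 = 2 - 34 = -32)
r = -83/9 (r = (-22 - 1*17/3)/3 = (-22 - 17/3)/3 = (⅓)*(-83/3) = -83/9 ≈ -9.2222)
z(K) = 312 (z(K) = -32 - 1*(-344) = -32 + 344 = 312)
1/(z(r) + O) = 1/(312 + 4268) = 1/4580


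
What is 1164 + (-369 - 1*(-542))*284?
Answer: 50296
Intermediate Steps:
1164 + (-369 - 1*(-542))*284 = 1164 + (-369 + 542)*284 = 1164 + 173*284 = 1164 + 49132 = 50296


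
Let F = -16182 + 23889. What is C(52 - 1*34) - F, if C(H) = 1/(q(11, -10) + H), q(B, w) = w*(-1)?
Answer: -215795/28 ≈ -7707.0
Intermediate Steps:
q(B, w) = -w
C(H) = 1/(10 + H) (C(H) = 1/(-1*(-10) + H) = 1/(10 + H))
F = 7707
C(52 - 1*34) - F = 1/(10 + (52 - 1*34)) - 1*7707 = 1/(10 + (52 - 34)) - 7707 = 1/(10 + 18) - 7707 = 1/28 - 7707 = -215795/28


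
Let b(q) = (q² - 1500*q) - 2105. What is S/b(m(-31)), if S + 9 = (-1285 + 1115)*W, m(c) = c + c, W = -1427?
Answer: 242581/94739 ≈ 2.5605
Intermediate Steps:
m(c) = 2*c
b(q) = -2105 + q² - 1500*q
S = 242581 (S = -9 + (-1285 + 1115)*(-1427) = -9 - 170*(-1427) = -9 + 242590 = 242581)
S/b(m(-31)) = 242581/(-2105 + (2*(-31))² - 3000*(-31)) = 242581/(-2105 + (-62)² - 1500*(-62)) = 242581/(-2105 + 3844 + 93000) = 242581/94739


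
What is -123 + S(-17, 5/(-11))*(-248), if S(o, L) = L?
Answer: -113/11 ≈ -10.273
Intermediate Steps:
-123 + S(-17, 5/(-11))*(-248) = -123 + (5/(-11))*(-248) = -123 + (5*(-1/11))*(-248) = -123 - 5/11*(-248) = -123 + 1240/11 = -113/11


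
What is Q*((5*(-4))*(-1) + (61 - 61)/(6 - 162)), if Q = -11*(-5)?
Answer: 1100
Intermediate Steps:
Q = 55
Q*((5*(-4))*(-1) + (61 - 61)/(6 - 162)) = 55*((5*(-4))*(-1) + (61 - 61)/(6 - 162)) = 55*(-20*(-1) + 0/(-156)) = 55*(20 + 0*(-1/156)) = 55*(20 + 0) = 55*20 = 1100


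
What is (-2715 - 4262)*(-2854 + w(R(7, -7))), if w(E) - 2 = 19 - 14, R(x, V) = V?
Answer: 19863519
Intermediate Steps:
w(E) = 7 (w(E) = 2 + (19 - 14) = 2 + 5 = 7)
(-2715 - 4262)*(-2854 + w(R(7, -7))) = (-2715 - 4262)*(-2854 + 7) = -6977*(-2847) = 19863519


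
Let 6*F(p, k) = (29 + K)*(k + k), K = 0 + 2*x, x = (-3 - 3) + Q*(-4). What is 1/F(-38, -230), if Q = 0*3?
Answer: -3/3910 ≈ -0.00076726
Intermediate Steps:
Q = 0
x = -6 (x = (-3 - 3) + 0*(-4) = -6 + 0 = -6)
K = -12 (K = 0 + 2*(-6) = 0 - 12 = -12)
F(p, k) = 17*k/3 (F(p, k) = ((29 - 12)*(k + k))/6 = (17*(2*k))/6 = (34*k)/6 = 17*k/3)
1/F(-38, -230) = 1/((17/3)*(-230)) = 1/(-3910/3) = -3/3910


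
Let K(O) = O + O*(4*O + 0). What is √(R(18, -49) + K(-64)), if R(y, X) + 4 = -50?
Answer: √16266 ≈ 127.54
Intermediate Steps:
R(y, X) = -54 (R(y, X) = -4 - 50 = -54)
K(O) = O + 4*O² (K(O) = O + O*(4*O) = O + 4*O²)
√(R(18, -49) + K(-64)) = √(-54 - 64*(1 + 4*(-64))) = √(-54 - 64*(1 - 256)) = √(-54 - 64*(-255)) = √(-54 + 16320) = √16266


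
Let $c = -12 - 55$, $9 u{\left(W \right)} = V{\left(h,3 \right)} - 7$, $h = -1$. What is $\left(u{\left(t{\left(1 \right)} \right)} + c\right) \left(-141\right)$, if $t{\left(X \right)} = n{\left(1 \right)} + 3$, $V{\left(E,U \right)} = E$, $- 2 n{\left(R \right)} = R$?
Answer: $\frac{28717}{3} \approx 9572.3$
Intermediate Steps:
$n{\left(R \right)} = - \frac{R}{2}$
$t{\left(X \right)} = \frac{5}{2}$ ($t{\left(X \right)} = \left(- \frac{1}{2}\right) 1 + 3 = - \frac{1}{2} + 3 = \frac{5}{2}$)
$u{\left(W \right)} = - \frac{8}{9}$ ($u{\left(W \right)} = \frac{-1 - 7}{9} = \frac{1}{9} \left(-8\right) = - \frac{8}{9}$)
$c = -67$
$\left(u{\left(t{\left(1 \right)} \right)} + c\right) \left(-141\right) = \left(- \frac{8}{9} - 67\right) \left(-141\right) = \left(- \frac{611}{9}\right) \left(-141\right) = \frac{28717}{3}$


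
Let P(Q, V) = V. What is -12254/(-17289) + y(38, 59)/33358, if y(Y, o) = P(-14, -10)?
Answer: 204298021/288363231 ≈ 0.70847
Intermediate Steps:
y(Y, o) = -10
-12254/(-17289) + y(38, 59)/33358 = -12254/(-17289) - 10/33358 = -12254*(-1/17289) - 10*1/33358 = 12254/17289 - 5/16679 = 204298021/288363231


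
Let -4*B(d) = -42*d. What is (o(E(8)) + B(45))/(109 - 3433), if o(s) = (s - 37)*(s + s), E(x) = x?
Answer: -17/6648 ≈ -0.0025572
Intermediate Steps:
B(d) = 21*d/2 (B(d) = -(-21)*d/2 = 21*d/2)
o(s) = 2*s*(-37 + s) (o(s) = (-37 + s)*(2*s) = 2*s*(-37 + s))
(o(E(8)) + B(45))/(109 - 3433) = (2*8*(-37 + 8) + (21/2)*45)/(109 - 3433) = (2*8*(-29) + 945/2)/(-3324) = (-464 + 945/2)*(-1/3324) = (17/2)*(-1/3324) = -17/6648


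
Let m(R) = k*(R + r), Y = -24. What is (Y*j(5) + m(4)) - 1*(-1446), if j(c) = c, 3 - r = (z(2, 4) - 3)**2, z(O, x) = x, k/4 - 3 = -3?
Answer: 1326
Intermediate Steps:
k = 0 (k = 12 + 4*(-3) = 12 - 12 = 0)
r = 2 (r = 3 - (4 - 3)**2 = 3 - 1*1**2 = 3 - 1*1 = 3 - 1 = 2)
m(R) = 0 (m(R) = 0*(R + 2) = 0*(2 + R) = 0)
(Y*j(5) + m(4)) - 1*(-1446) = (-24*5 + 0) - 1*(-1446) = (-120 + 0) + 1446 = -120 + 1446 = 1326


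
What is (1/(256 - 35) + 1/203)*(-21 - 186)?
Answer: -87768/44863 ≈ -1.9564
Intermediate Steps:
(1/(256 - 35) + 1/203)*(-21 - 186) = (1/221 + 1/203)*(-207) = (424/44863)*(-207) = -87768/44863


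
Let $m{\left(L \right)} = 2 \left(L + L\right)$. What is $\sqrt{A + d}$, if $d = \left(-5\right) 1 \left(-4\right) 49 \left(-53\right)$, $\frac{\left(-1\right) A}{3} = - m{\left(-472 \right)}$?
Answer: $2 i \sqrt{14401} \approx 240.01 i$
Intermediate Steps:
$m{\left(L \right)} = 4 L$ ($m{\left(L \right)} = 2 \cdot 2 L = 4 L$)
$A = -5664$ ($A = - 3 \left(- 4 \left(-472\right)\right) = - 3 \left(\left(-1\right) \left(-1888\right)\right) = \left(-3\right) 1888 = -5664$)
$d = -51940$ ($d = \left(-5\right) \left(-4\right) 49 \left(-53\right) = 20 \cdot 49 \left(-53\right) = 980 \left(-53\right) = -51940$)
$\sqrt{A + d} = \sqrt{-5664 - 51940} = \sqrt{-57604} = 2 i \sqrt{14401}$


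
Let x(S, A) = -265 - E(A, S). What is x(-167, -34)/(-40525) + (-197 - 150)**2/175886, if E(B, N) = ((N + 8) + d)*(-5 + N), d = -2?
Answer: 9796819627/7127780150 ≈ 1.3745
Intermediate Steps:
E(B, N) = (-5 + N)*(6 + N) (E(B, N) = ((N + 8) - 2)*(-5 + N) = ((8 + N) - 2)*(-5 + N) = (6 + N)*(-5 + N) = (-5 + N)*(6 + N))
x(S, A) = -235 - S - S**2 (x(S, A) = -265 - (-30 + S + S**2) = -265 + (30 - S - S**2) = -235 - S - S**2)
x(-167, -34)/(-40525) + (-197 - 150)**2/175886 = (-235 - 1*(-167) - 1*(-167)**2)/(-40525) + (-197 - 150)**2/175886 = (-235 + 167 - 1*27889)*(-1/40525) + (-347)**2*(1/175886) = (-235 + 167 - 27889)*(-1/40525) + 120409*(1/175886) = -27957*(-1/40525) + 120409/175886 = 27957/40525 + 120409/175886 = 9796819627/7127780150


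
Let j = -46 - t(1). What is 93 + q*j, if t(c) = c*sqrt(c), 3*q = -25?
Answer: 1454/3 ≈ 484.67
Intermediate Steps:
q = -25/3 (q = (1/3)*(-25) = -25/3 ≈ -8.3333)
t(c) = c**(3/2)
j = -47 (j = -46 - 1**(3/2) = -46 - 1*1 = -46 - 1 = -47)
93 + q*j = 93 - 25/3*(-47) = 93 + 1175/3 = 1454/3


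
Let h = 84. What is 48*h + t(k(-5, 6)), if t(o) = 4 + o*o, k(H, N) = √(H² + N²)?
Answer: 4097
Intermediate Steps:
t(o) = 4 + o²
48*h + t(k(-5, 6)) = 48*84 + (4 + (√((-5)² + 6²))²) = 4032 + (4 + (√(25 + 36))²) = 4032 + (4 + (√61)²) = 4032 + (4 + 61) = 4032 + 65 = 4097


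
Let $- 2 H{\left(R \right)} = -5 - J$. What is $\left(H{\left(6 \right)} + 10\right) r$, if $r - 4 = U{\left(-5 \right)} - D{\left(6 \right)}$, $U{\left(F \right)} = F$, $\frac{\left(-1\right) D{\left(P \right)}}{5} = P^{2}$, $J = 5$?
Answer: $2685$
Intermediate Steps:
$D{\left(P \right)} = - 5 P^{2}$
$r = 179$ ($r = 4 - \left(5 - 5 \cdot 6^{2}\right) = 4 - \left(5 - 180\right) = 4 - -175 = 4 + \left(-5 + 180\right) = 4 + 175 = 179$)
$H{\left(R \right)} = 5$ ($H{\left(R \right)} = - \frac{-5 - 5}{2} = \left(- \frac{1}{2}\right) \left(-10\right) = 5$)
$\left(H{\left(6 \right)} + 10\right) r = \left(5 + 10\right) 179 = 15 \cdot 179 = 2685$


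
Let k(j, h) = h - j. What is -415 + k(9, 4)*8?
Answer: -455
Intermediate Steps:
-415 + k(9, 4)*8 = -415 + (4 - 1*9)*8 = -415 + (4 - 9)*8 = -415 - 5*8 = -415 - 40 = -455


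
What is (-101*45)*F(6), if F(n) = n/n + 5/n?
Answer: -16665/2 ≈ -8332.5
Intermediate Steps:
F(n) = 1 + 5/n
(-101*45)*F(6) = (-101*45)*((5 + 6)/6) = -1515*11/2 = -4545*11/6 = -16665/2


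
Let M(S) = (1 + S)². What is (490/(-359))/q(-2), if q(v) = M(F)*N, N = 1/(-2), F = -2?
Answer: 980/359 ≈ 2.7298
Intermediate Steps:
N = -½ ≈ -0.50000
q(v) = -½ (q(v) = (1 - 2)²*(-½) = (-1)²*(-½) = 1*(-½) = -½)
(490/(-359))/q(-2) = (490/(-359))/(-½) = (490*(-1/359))*(-2) = -490/359*(-2) = 980/359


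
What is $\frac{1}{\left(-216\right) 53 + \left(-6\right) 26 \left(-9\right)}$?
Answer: $- \frac{1}{10044} \approx -9.9562 \cdot 10^{-5}$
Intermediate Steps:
$\frac{1}{\left(-216\right) 53 + \left(-6\right) 26 \left(-9\right)} = \frac{1}{-11448 - -1404} = \frac{1}{-11448 + 1404} = \frac{1}{-10044} = - \frac{1}{10044}$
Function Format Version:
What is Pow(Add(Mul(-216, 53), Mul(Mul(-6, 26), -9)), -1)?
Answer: Rational(-1, 10044) ≈ -9.9562e-5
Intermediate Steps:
Pow(Add(Mul(-216, 53), Mul(Mul(-6, 26), -9)), -1) = Pow(Add(-11448, Mul(-156, -9)), -1) = Pow(Add(-11448, 1404), -1) = Pow(-10044, -1) = Rational(-1, 10044)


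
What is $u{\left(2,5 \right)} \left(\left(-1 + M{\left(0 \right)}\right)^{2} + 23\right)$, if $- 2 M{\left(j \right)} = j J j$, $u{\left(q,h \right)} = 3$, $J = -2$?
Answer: $72$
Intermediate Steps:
$M{\left(j \right)} = j^{2}$ ($M{\left(j \right)} = - \frac{j \left(-2\right) j}{2} = - \frac{- 2 j j}{2} = - \frac{\left(-2\right) j^{2}}{2} = j^{2}$)
$u{\left(2,5 \right)} \left(\left(-1 + M{\left(0 \right)}\right)^{2} + 23\right) = 3 \left(\left(-1 + 0^{2}\right)^{2} + 23\right) = 3 \left(\left(-1 + 0\right)^{2} + 23\right) = 3 \left(\left(-1\right)^{2} + 23\right) = 3 \left(1 + 23\right) = 3 \cdot 24 = 72$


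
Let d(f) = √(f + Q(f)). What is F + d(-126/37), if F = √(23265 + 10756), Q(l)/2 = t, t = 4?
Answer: √34021 + √6290/37 ≈ 186.59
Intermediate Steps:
Q(l) = 8 (Q(l) = 2*4 = 8)
F = √34021 ≈ 184.45
d(f) = √(8 + f) (d(f) = √(f + 8) = √(8 + f))
F + d(-126/37) = √34021 + √(8 - 126/37) = √34021 + √(170/37) = √34021 + √6290/37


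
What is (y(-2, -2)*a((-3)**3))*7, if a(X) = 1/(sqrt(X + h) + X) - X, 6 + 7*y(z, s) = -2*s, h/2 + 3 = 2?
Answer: -20439/379 + I*sqrt(29)/379 ≈ -53.929 + 0.014209*I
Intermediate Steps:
h = -2 (h = -6 + 2*2 = -6 + 4 = -2)
y(z, s) = -6/7 - 2*s/7 (y(z, s) = -6/7 + (-2*s)/7 = -6/7 - 2*s/7)
a(X) = 1/(X + sqrt(-2 + X)) - X (a(X) = 1/(sqrt(X - 2) + X) - X = 1/(sqrt(-2 + X) + X) - X = 1/(X + sqrt(-2 + X)) - X)
(y(-2, -2)*a((-3)**3))*7 = ((-6/7 - 2/7*(-2))*((1 - ((-3)**3)**2 - 1*(-3)**3*sqrt(-2 + (-3)**3))/((-3)**3 + sqrt(-2 + (-3)**3))))*7 = ((-6/7 + 4/7)*((1 - 1*(-27)**2 - 1*(-27)*sqrt(-2 - 27))/(-27 + sqrt(-2 - 27))))*7 = -2*(1 - 1*729 - 1*(-27)*sqrt(-29))/(7*(-27 + sqrt(-29)))*7 = -2*(1 - 729 - 1*(-27)*I*sqrt(29))/(7*(-27 + I*sqrt(29)))*7 = -2*(1 - 729 + 27*I*sqrt(29))/(7*(-27 + I*sqrt(29)))*7 = -2*(-728 + 27*I*sqrt(29))/(7*(-27 + I*sqrt(29)))*7 = -2*(-728 + 27*I*sqrt(29))/(-27 + I*sqrt(29))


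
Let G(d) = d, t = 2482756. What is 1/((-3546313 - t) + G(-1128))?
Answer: -1/6030197 ≈ -1.6583e-7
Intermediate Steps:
1/((-3546313 - t) + G(-1128)) = 1/((-3546313 - 1*2482756) - 1128) = 1/((-3546313 - 2482756) - 1128) = 1/(-6029069 - 1128) = 1/(-6030197) = -1/6030197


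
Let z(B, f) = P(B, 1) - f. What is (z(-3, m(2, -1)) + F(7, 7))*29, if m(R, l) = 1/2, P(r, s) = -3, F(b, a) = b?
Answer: 203/2 ≈ 101.50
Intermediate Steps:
m(R, l) = ½
z(B, f) = -3 - f
(z(-3, m(2, -1)) + F(7, 7))*29 = ((-3 - 1*½) + 7)*29 = ((-3 - ½) + 7)*29 = (-7/2 + 7)*29 = (7/2)*29 = 203/2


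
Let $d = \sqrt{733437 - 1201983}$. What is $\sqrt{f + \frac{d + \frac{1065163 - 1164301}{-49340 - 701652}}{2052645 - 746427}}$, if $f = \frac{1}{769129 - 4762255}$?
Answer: $\frac{\sqrt{-1182788956276910345294547 + 6062250017170496208321768 i \sqrt{468546}}}{2814004280900868} \approx 0.016185 + 0.016189 i$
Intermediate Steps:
$d = i \sqrt{468546}$ ($d = \sqrt{-468546} = i \sqrt{468546} \approx 684.5 i$)
$f = - \frac{1}{3993126}$ ($f = \frac{1}{-3993126} = - \frac{1}{3993126} \approx -2.5043 \cdot 10^{-7}$)
$\sqrt{f + \frac{d + \frac{1065163 - 1164301}{-49340 - 701652}}{2052645 - 746427}} = \sqrt{- \frac{1}{3993126} + \frac{i \sqrt{468546} + \frac{1065163 - 1164301}{-49340 - 701652}}{2052645 - 746427}} = \sqrt{- \frac{1}{3993126} + \frac{i \sqrt{468546} - \frac{99138}{-750992}}{1306218}} = \sqrt{- \frac{1}{3993126} + \left(i \sqrt{468546} - - \frac{49569}{375496}\right) \frac{1}{1306218}} = \sqrt{- \frac{1}{3993126} + \left(i \sqrt{468546} + \frac{49569}{375496}\right) \frac{1}{1306218}} = \sqrt{- \frac{1}{3993126} + \left(\frac{49569}{375496} + i \sqrt{468546}\right) \frac{1}{1306218}} = \sqrt{- \frac{1}{3993126} + \left(\frac{16523}{163493211376} + \frac{i \sqrt{468546}}{1306218}\right)} = \sqrt{- \frac{1681289491}{11256017123603472} + \frac{i \sqrt{468546}}{1306218}}$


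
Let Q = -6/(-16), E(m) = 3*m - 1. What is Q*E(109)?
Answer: 489/4 ≈ 122.25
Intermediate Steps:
E(m) = -1 + 3*m
Q = 3/8 (Q = -6*(-1/16) = 3/8 ≈ 0.37500)
Q*E(109) = 3*(-1 + 3*109)/8 = 3*(-1 + 327)/8 = (3/8)*326 = 489/4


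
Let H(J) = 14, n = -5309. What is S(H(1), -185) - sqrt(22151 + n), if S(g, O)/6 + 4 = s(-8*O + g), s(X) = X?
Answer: 8940 - sqrt(16842) ≈ 8810.2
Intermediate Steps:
S(g, O) = -24 - 48*O + 6*g (S(g, O) = -24 + 6*(-8*O + g) = -24 + 6*(g - 8*O) = -24 + (-48*O + 6*g) = -24 - 48*O + 6*g)
S(H(1), -185) - sqrt(22151 + n) = (-24 - 48*(-185) + 6*14) - sqrt(22151 - 5309) = (-24 + 8880 + 84) - sqrt(16842) = 8940 - sqrt(16842)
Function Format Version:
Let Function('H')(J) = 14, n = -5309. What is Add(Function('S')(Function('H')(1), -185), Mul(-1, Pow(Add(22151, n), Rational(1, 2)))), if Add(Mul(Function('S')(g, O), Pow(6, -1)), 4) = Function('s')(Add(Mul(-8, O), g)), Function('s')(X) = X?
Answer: Add(8940, Mul(-1, Pow(16842, Rational(1, 2)))) ≈ 8810.2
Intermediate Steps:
Function('S')(g, O) = Add(-24, Mul(-48, O), Mul(6, g)) (Function('S')(g, O) = Add(-24, Mul(6, Add(Mul(-8, O), g))) = Add(-24, Mul(6, Add(g, Mul(-8, O)))) = Add(-24, Add(Mul(-48, O), Mul(6, g))) = Add(-24, Mul(-48, O), Mul(6, g)))
Add(Function('S')(Function('H')(1), -185), Mul(-1, Pow(Add(22151, n), Rational(1, 2)))) = Add(Add(-24, Mul(-48, -185), Mul(6, 14)), Mul(-1, Pow(Add(22151, -5309), Rational(1, 2)))) = Add(Add(-24, 8880, 84), Mul(-1, Pow(16842, Rational(1, 2)))) = Add(8940, Mul(-1, Pow(16842, Rational(1, 2))))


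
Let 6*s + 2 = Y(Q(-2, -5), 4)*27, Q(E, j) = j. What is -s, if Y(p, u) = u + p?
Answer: 29/6 ≈ 4.8333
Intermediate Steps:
Y(p, u) = p + u
s = -29/6 (s = -⅓ + ((-5 + 4)*27)/6 = -⅓ + (-1*27)/6 = -⅓ + (⅙)*(-27) = -⅓ - 9/2 = -29/6 ≈ -4.8333)
-s = -1*(-29/6) = 29/6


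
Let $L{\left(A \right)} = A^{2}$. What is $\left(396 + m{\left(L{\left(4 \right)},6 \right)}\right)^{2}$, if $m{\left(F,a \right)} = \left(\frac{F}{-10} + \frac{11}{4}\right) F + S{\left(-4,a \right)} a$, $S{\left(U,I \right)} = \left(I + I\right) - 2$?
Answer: $\frac{5626384}{25} \approx 2.2506 \cdot 10^{5}$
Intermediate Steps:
$S{\left(U,I \right)} = -2 + 2 I$ ($S{\left(U,I \right)} = 2 I - 2 = -2 + 2 I$)
$m{\left(F,a \right)} = F \left(\frac{11}{4} - \frac{F}{10}\right) + a \left(-2 + 2 a\right)$ ($m{\left(F,a \right)} = \left(\frac{F}{-10} + \frac{11}{4}\right) F + \left(-2 + 2 a\right) a = \left(F \left(- \frac{1}{10}\right) + 11 \cdot \frac{1}{4}\right) F + a \left(-2 + 2 a\right) = \left(- \frac{F}{10} + \frac{11}{4}\right) F + a \left(-2 + 2 a\right) = \left(\frac{11}{4} - \frac{F}{10}\right) F + a \left(-2 + 2 a\right) = F \left(\frac{11}{4} - \frac{F}{10}\right) + a \left(-2 + 2 a\right)$)
$\left(396 + m{\left(L{\left(4 \right)},6 \right)}\right)^{2} = \left(396 + \left(- \frac{\left(4^{2}\right)^{2}}{10} + \frac{11 \cdot 4^{2}}{4} + 2 \cdot 6 \left(-1 + 6\right)\right)\right)^{2} = \left(396 + \left(- \frac{16^{2}}{10} + \frac{11}{4} \cdot 16 + 2 \cdot 6 \cdot 5\right)\right)^{2} = \left(396 + \left(\left(- \frac{1}{10}\right) 256 + 44 + 60\right)\right)^{2} = \left(396 + \left(- \frac{128}{5} + 44 + 60\right)\right)^{2} = \left(396 + \frac{392}{5}\right)^{2} = \left(\frac{2372}{5}\right)^{2} = \frac{5626384}{25}$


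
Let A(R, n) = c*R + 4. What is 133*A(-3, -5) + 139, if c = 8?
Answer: -2521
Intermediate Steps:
A(R, n) = 4 + 8*R (A(R, n) = 8*R + 4 = 4 + 8*R)
133*A(-3, -5) + 139 = 133*(4 + 8*(-3)) + 139 = 133*(4 - 24) + 139 = 133*(-20) + 139 = -2660 + 139 = -2521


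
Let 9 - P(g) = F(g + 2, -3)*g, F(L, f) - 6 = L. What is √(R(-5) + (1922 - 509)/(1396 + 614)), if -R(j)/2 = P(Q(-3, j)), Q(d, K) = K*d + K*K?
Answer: 3*√190667930/670 ≈ 61.828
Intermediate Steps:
Q(d, K) = K² + K*d (Q(d, K) = K*d + K² = K² + K*d)
F(L, f) = 6 + L
P(g) = 9 - g*(8 + g) (P(g) = 9 - (6 + (g + 2))*g = 9 - (6 + (2 + g))*g = 9 - (8 + g)*g = 9 - g*(8 + g))
R(j) = -18 + 2*j*(-3 + j)*(8 + j*(-3 + j)) (R(j) = -2*(9 - j*(j - 3)*(8 + j*(j - 3))) = -2*(9 - j*(-3 + j)*(8 + j*(-3 + j))) = -18 + 2*j*(-3 + j)*(8 + j*(-3 + j)))
√(R(-5) + (1922 - 509)/(1396 + 614)) = √((-18 + 2*(-5)*(-3 - 5)*(8 - 5*(-3 - 5))) + (1922 - 509)/(1396 + 614)) = √((-18 + 2*(-5)*(-8)*(8 - 5*(-8))) + 1413/2010) = √((-18 + 2*(-5)*(-8)*(8 + 40)) + 1413*(1/2010)) = √((-18 + 2*(-5)*(-8)*48) + 471/670) = √((-18 + 3840) + 471/670) = √(3822 + 471/670) = √(2561211/670) = 3*√190667930/670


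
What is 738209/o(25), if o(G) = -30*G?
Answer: -738209/750 ≈ -984.28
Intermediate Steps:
738209/o(25) = 738209/((-30*25)) = 738209/(-750) = 738209*(-1/750) = -738209/750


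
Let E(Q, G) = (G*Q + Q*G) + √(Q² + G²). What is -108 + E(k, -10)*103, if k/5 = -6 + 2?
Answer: 41092 + 1030*√5 ≈ 43395.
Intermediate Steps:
k = -20 (k = 5*(-6 + 2) = 5*(-4) = -20)
E(Q, G) = √(G² + Q²) + 2*G*Q (E(Q, G) = (G*Q + G*Q) + √(G² + Q²) = 2*G*Q + √(G² + Q²) = √(G² + Q²) + 2*G*Q)
-108 + E(k, -10)*103 = -108 + (√((-10)² + (-20)²) + 2*(-10)*(-20))*103 = -108 + (√(100 + 400) + 400)*103 = -108 + (√500 + 400)*103 = -108 + (10*√5 + 400)*103 = -108 + (400 + 10*√5)*103 = -108 + (41200 + 1030*√5) = 41092 + 1030*√5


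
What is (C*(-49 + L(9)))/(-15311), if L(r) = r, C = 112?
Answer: 4480/15311 ≈ 0.29260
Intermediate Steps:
(C*(-49 + L(9)))/(-15311) = (112*(-49 + 9))/(-15311) = (112*(-40))*(-1/15311) = -4480*(-1/15311) = 4480/15311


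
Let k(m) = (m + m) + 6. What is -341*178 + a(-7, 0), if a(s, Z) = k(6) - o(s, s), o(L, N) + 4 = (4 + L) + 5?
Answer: -60678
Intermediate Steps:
k(m) = 6 + 2*m (k(m) = 2*m + 6 = 6 + 2*m)
o(L, N) = 5 + L (o(L, N) = -4 + ((4 + L) + 5) = -4 + (9 + L) = 5 + L)
a(s, Z) = 13 - s (a(s, Z) = (6 + 2*6) - (5 + s) = (6 + 12) + (-5 - s) = 18 + (-5 - s) = 13 - s)
-341*178 + a(-7, 0) = -341*178 + (13 - 1*(-7)) = -60698 + (13 + 7) = -60698 + 20 = -60678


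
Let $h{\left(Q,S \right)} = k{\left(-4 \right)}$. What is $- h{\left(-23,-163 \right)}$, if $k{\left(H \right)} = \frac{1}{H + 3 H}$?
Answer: $\frac{1}{16} \approx 0.0625$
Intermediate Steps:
$k{\left(H \right)} = \frac{1}{4 H}$
$h{\left(Q,S \right)} = - \frac{1}{16}$ ($h{\left(Q,S \right)} = \frac{1}{4 \left(-4\right)} = \frac{1}{4} \left(- \frac{1}{4}\right) = - \frac{1}{16}$)
$- h{\left(-23,-163 \right)} = \left(-1\right) \left(- \frac{1}{16}\right) = \frac{1}{16}$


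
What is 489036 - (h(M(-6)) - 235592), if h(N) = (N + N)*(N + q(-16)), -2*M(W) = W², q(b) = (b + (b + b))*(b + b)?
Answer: 779276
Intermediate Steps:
q(b) = 6*b² (q(b) = (b + 2*b)*(2*b) = (3*b)*(2*b) = 6*b²)
M(W) = -W²/2
h(N) = 2*N*(1536 + N) (h(N) = (N + N)*(N + 6*(-16)²) = (2*N)*(N + 6*256) = (2*N)*(N + 1536) = (2*N)*(1536 + N) = 2*N*(1536 + N))
489036 - (h(M(-6)) - 235592) = 489036 - (2*(-½*(-6)²)*(1536 - ½*(-6)²) - 235592) = 489036 - (2*(-½*36)*(1536 - ½*36) - 235592) = 489036 - (2*(-18)*(1536 - 18) - 235592) = 489036 - (2*(-18)*1518 - 235592) = 489036 - (-54648 - 235592) = 489036 - 1*(-290240) = 489036 + 290240 = 779276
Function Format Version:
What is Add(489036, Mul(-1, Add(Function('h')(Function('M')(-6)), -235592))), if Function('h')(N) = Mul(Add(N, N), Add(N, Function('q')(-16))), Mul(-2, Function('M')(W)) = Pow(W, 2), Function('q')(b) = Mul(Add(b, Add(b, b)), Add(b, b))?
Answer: 779276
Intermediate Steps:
Function('q')(b) = Mul(6, Pow(b, 2)) (Function('q')(b) = Mul(Add(b, Mul(2, b)), Mul(2, b)) = Mul(Mul(3, b), Mul(2, b)) = Mul(6, Pow(b, 2)))
Function('M')(W) = Mul(Rational(-1, 2), Pow(W, 2))
Function('h')(N) = Mul(2, N, Add(1536, N)) (Function('h')(N) = Mul(Add(N, N), Add(N, Mul(6, Pow(-16, 2)))) = Mul(Mul(2, N), Add(N, Mul(6, 256))) = Mul(Mul(2, N), Add(N, 1536)) = Mul(Mul(2, N), Add(1536, N)) = Mul(2, N, Add(1536, N)))
Add(489036, Mul(-1, Add(Function('h')(Function('M')(-6)), -235592))) = Add(489036, Mul(-1, Add(Mul(2, Mul(Rational(-1, 2), Pow(-6, 2)), Add(1536, Mul(Rational(-1, 2), Pow(-6, 2)))), -235592))) = Add(489036, Mul(-1, Add(Mul(2, Mul(Rational(-1, 2), 36), Add(1536, Mul(Rational(-1, 2), 36))), -235592))) = Add(489036, Mul(-1, Add(Mul(2, -18, Add(1536, -18)), -235592))) = Add(489036, Mul(-1, Add(Mul(2, -18, 1518), -235592))) = Add(489036, Mul(-1, Add(-54648, -235592))) = Add(489036, Mul(-1, -290240)) = Add(489036, 290240) = 779276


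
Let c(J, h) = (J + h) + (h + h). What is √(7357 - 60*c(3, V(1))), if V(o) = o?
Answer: √6997 ≈ 83.648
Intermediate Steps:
c(J, h) = J + 3*h (c(J, h) = (J + h) + 2*h = J + 3*h)
√(7357 - 60*c(3, V(1))) = √(7357 - 60*(3 + 3*1)) = √(7357 - 60*(3 + 3)) = √(7357 - 60*6) = √(7357 - 360) = √6997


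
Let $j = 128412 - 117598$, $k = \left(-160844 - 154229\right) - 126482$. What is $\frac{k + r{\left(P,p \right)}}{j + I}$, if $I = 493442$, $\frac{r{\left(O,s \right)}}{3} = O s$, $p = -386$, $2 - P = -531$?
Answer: $- \frac{1058769}{504256} \approx -2.0997$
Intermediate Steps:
$P = 533$ ($P = 2 - -531 = 2 + 531 = 533$)
$r{\left(O,s \right)} = 3 O s$
$k = -441555$ ($k = -315073 - 126482 = -441555$)
$j = 10814$ ($j = 128412 - 117598 = 10814$)
$\frac{k + r{\left(P,p \right)}}{j + I} = \frac{-441555 + 3 \cdot 533 \left(-386\right)}{10814 + 493442} = \frac{-441555 - 617214}{504256} = \left(-1058769\right) \frac{1}{504256} = - \frac{1058769}{504256}$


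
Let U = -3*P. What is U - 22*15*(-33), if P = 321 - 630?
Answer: 11817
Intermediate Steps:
P = -309
U = 927 (U = -3*(-309) = 927)
U - 22*15*(-33) = 927 - 22*15*(-33) = 927 - 330*(-33) = 927 + 10890 = 11817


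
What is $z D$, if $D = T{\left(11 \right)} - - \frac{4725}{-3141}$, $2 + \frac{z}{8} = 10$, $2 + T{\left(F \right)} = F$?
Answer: $\frac{167424}{349} \approx 479.73$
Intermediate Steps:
$T{\left(F \right)} = -2 + F$
$z = 64$ ($z = -16 + 8 \cdot 10 = -16 + 80 = 64$)
$D = \frac{2616}{349}$ ($D = \left(-2 + 11\right) - - \frac{4725}{-3141} = 9 - \left(-4725\right) \left(- \frac{1}{3141}\right) = 9 - \frac{525}{349} = \frac{2616}{349} \approx 7.4957$)
$z D = 64 \cdot \frac{2616}{349} = \frac{167424}{349}$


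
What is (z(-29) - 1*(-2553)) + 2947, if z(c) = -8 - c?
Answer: 5521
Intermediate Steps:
(z(-29) - 1*(-2553)) + 2947 = ((-8 - 1*(-29)) - 1*(-2553)) + 2947 = ((-8 + 29) + 2553) + 2947 = (21 + 2553) + 2947 = 2574 + 2947 = 5521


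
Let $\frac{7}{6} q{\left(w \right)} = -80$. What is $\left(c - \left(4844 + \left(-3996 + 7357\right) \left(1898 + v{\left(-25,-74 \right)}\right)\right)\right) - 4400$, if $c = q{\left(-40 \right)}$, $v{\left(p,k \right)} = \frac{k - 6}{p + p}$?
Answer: $- \frac{223785386}{35} \approx -6.3939 \cdot 10^{6}$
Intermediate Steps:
$v{\left(p,k \right)} = \frac{-6 + k}{2 p}$
$q{\left(w \right)} = - \frac{480}{7}$ ($q{\left(w \right)} = \frac{6}{7} \left(-80\right) = - \frac{480}{7}$)
$c = - \frac{480}{7} \approx -68.571$
$\left(c - \left(4844 + \left(-3996 + 7357\right) \left(1898 + v{\left(-25,-74 \right)}\right)\right)\right) - 4400 = \left(- \frac{480}{7} - \left(4844 + \left(-3996 + 7357\right) \left(1898 + \frac{-6 - 74}{2 \left(-25\right)}\right)\right)\right) - 4400 = \left(- \frac{480}{7} - \left(4844 + 3361 \left(1898 + \frac{1}{2} \left(- \frac{1}{25}\right) \left(-80\right)\right)\right)\right) - 4400 = \left(- \frac{480}{7} - \left(4844 + 3361 \left(1898 + \frac{8}{5}\right)\right)\right) - 4400 = \left(- \frac{480}{7} - \left(4844 + 3361 \cdot \frac{9498}{5}\right)\right) - 4400 = \left(- \frac{480}{7} - \frac{31946998}{5}\right) - 4400 = - \frac{223631386}{35} - 4400 = - \frac{223785386}{35}$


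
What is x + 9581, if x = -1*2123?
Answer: 7458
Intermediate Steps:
x = -2123
x + 9581 = -2123 + 9581 = 7458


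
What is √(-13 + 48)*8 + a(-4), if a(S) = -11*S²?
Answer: -176 + 8*√35 ≈ -128.67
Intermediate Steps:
√(-13 + 48)*8 + a(-4) = √(-13 + 48)*8 - 11*(-4)² = √35*8 - 11*16 = 8*√35 - 176 = -176 + 8*√35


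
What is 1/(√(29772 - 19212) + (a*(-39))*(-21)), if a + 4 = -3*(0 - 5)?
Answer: 273/2459137 - 8*√165/81151521 ≈ 0.00010975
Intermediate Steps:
a = 11 (a = -4 - 3*(0 - 5) = -4 - 3*(-5) = -4 + 15 = 11)
1/(√(29772 - 19212) + (a*(-39))*(-21)) = 1/(√(29772 - 19212) + (11*(-39))*(-21)) = 1/(√10560 - 429*(-21)) = 1/(8*√165 + 9009) = 1/(9009 + 8*√165)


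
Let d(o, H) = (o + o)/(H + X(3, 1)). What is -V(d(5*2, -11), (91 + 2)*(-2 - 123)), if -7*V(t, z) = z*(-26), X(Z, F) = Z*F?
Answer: 302250/7 ≈ 43179.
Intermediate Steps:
X(Z, F) = F*Z
d(o, H) = 2*o/(3 + H) (d(o, H) = (o + o)/(H + 1*3) = (2*o)/(H + 3) = (2*o)/(3 + H) = 2*o/(3 + H))
V(t, z) = 26*z/7 (V(t, z) = -z*(-26)/7 = -(-26)*z/7 = 26*z/7)
-V(d(5*2, -11), (91 + 2)*(-2 - 123)) = -26*(91 + 2)*(-2 - 123)/7 = -26*93*(-125)/7 = -26*(-11625)/7 = -1*(-302250/7) = 302250/7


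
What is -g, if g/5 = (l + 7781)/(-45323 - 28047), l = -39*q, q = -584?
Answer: 30557/14674 ≈ 2.0824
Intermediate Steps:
l = 22776 (l = -39*(-584) = 22776)
g = -30557/14674 (g = 5*((22776 + 7781)/(-45323 - 28047)) = 5*(30557/(-73370)) = 5*(30557*(-1/73370)) = 5*(-30557/73370) = -30557/14674 ≈ -2.0824)
-g = -1*(-30557/14674) = 30557/14674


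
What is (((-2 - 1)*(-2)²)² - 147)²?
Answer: 9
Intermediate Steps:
(((-2 - 1)*(-2)²)² - 147)² = ((-3*4)² - 147)² = ((-12)² - 147)² = (144 - 147)² = (-3)² = 9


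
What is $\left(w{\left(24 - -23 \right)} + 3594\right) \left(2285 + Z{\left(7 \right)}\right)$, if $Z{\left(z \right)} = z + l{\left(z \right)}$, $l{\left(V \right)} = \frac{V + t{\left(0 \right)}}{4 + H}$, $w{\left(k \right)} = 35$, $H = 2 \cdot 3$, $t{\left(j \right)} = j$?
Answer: $\frac{83202083}{10} \approx 8.3202 \cdot 10^{6}$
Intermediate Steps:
$H = 6$
$l{\left(V \right)} = \frac{V}{10}$ ($l{\left(V \right)} = \frac{V + 0}{4 + 6} = \frac{V}{10}$)
$Z{\left(z \right)} = \frac{11 z}{10}$ ($Z{\left(z \right)} = z + \frac{z}{10} = \frac{11 z}{10}$)
$\left(w{\left(24 - -23 \right)} + 3594\right) \left(2285 + Z{\left(7 \right)}\right) = \left(35 + 3594\right) \left(2285 + \frac{11}{10} \cdot 7\right) = 3629 \left(2285 + \frac{77}{10}\right) = 3629 \cdot \frac{22927}{10} = \frac{83202083}{10}$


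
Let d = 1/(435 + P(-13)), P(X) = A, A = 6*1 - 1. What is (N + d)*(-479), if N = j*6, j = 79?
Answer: -99900719/440 ≈ -2.2705e+5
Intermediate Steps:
A = 5 (A = 6 - 1 = 5)
P(X) = 5
N = 474 (N = 79*6 = 474)
d = 1/440 (d = 1/(435 + 5) = 1/440 ≈ 0.0022727)
(N + d)*(-479) = (474 + 1/440)*(-479) = (208561/440)*(-479) = -99900719/440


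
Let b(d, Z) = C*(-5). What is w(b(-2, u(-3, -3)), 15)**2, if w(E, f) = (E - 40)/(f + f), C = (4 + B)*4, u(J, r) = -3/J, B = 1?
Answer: 196/9 ≈ 21.778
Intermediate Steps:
C = 20 (C = (4 + 1)*4 = 5*4 = 20)
b(d, Z) = -100 (b(d, Z) = 20*(-5) = -100)
w(E, f) = (-40 + E)/(2*f) (w(E, f) = (-40 + E)/((2*f)) = (-40 + E)*(1/(2*f)) = (-40 + E)/(2*f))
w(b(-2, u(-3, -3)), 15)**2 = ((1/2)*(-40 - 100)/15)**2 = ((1/2)*(1/15)*(-140))**2 = (-14/3)**2 = 196/9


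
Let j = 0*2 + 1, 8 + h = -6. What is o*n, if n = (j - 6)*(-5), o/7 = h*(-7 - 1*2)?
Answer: 22050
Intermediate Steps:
h = -14 (h = -8 - 6 = -14)
j = 1 (j = 0 + 1 = 1)
o = 882 (o = 7*(-14*(-7 - 1*2)) = 7*(-14*(-7 - 2)) = 7*(-14*(-9)) = 7*126 = 882)
n = 25 (n = (1 - 6)*(-5) = -5*(-5) = 25)
o*n = 882*25 = 22050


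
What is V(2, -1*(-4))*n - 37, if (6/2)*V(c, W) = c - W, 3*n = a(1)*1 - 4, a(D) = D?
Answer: -109/3 ≈ -36.333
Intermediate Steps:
n = -1 (n = (1*1 - 4)/3 = (1 - 4)/3 = (1/3)*(-3) = -1)
V(c, W) = -W/3 + c/3 (V(c, W) = (c - W)/3 = -W/3 + c/3)
V(2, -1*(-4))*n - 37 = (-(-1)*(-4)/3 + (1/3)*2)*(-1) - 37 = (-1/3*4 + 2/3)*(-1) - 37 = (-4/3 + 2/3)*(-1) - 37 = -2/3*(-1) - 37 = 2/3 - 37 = -109/3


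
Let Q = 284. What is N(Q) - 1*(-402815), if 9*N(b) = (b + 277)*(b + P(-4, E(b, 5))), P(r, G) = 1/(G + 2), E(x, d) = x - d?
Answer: 354496580/843 ≈ 4.2052e+5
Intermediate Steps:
P(r, G) = 1/(2 + G)
N(b) = (277 + b)*(b + 1/(-3 + b))/9 (N(b) = ((b + 277)*(b + 1/(2 + (b - 1*5))))/9 = ((277 + b)*(b + 1/(2 + (b - 5))))/9 = ((277 + b)*(b + 1/(2 + (-5 + b))))/9 = ((277 + b)*(b + 1/(-3 + b)))/9 = (277 + b)*(b + 1/(-3 + b))/9)
N(Q) - 1*(-402815) = (277 + 284 + 284*(-3 + 284)*(277 + 284))/(9*(-3 + 284)) - 1*(-402815) = (⅑)*(277 + 284 + 284*281*561)/281 + 402815 = (⅑)*(1/281)*(277 + 284 + 44770044) + 402815 = (⅑)*(1/281)*44770605 + 402815 = 14923535/843 + 402815 = 354496580/843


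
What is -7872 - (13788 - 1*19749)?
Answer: -1911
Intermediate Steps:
-7872 - (13788 - 1*19749) = -7872 - (13788 - 19749) = -7872 - 1*(-5961) = -7872 + 5961 = -1911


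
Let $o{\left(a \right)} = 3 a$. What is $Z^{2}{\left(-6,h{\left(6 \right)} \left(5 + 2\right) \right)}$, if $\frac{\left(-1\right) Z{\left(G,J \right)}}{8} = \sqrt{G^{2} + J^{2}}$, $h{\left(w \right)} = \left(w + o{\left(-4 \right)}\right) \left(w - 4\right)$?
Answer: $453888$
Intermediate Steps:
$h{\left(w \right)} = \left(-12 + w\right) \left(-4 + w\right)$ ($h{\left(w \right)} = \left(w + 3 \left(-4\right)\right) \left(w - 4\right) = \left(w - 12\right) \left(-4 + w\right) = \left(-12 + w\right) \left(-4 + w\right)$)
$Z{\left(G,J \right)} = - 8 \sqrt{G^{2} + J^{2}}$
$Z^{2}{\left(-6,h{\left(6 \right)} \left(5 + 2\right) \right)} = \left(- 8 \sqrt{\left(-6\right)^{2} + \left(\left(48 + 6^{2} - 96\right) \left(5 + 2\right)\right)^{2}}\right)^{2} = \left(- 8 \sqrt{36 + \left(\left(48 + 36 - 96\right) 7\right)^{2}}\right)^{2} = \left(- 8 \sqrt{36 + \left(\left(-12\right) 7\right)^{2}}\right)^{2} = \left(- 8 \sqrt{36 + \left(-84\right)^{2}}\right)^{2} = \left(- 8 \sqrt{36 + 7056}\right)^{2} = \left(- 8 \sqrt{7092}\right)^{2} = \left(- 8 \cdot 6 \sqrt{197}\right)^{2} = \left(- 48 \sqrt{197}\right)^{2} = 453888$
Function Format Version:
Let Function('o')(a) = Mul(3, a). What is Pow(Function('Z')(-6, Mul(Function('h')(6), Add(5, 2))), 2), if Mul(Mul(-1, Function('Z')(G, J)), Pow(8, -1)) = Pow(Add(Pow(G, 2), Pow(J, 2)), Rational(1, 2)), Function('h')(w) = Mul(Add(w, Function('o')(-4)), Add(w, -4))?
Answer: 453888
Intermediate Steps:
Function('h')(w) = Mul(Add(-12, w), Add(-4, w)) (Function('h')(w) = Mul(Add(w, Mul(3, -4)), Add(w, -4)) = Mul(Add(w, -12), Add(-4, w)) = Mul(Add(-12, w), Add(-4, w)))
Function('Z')(G, J) = Mul(-8, Pow(Add(Pow(G, 2), Pow(J, 2)), Rational(1, 2)))
Pow(Function('Z')(-6, Mul(Function('h')(6), Add(5, 2))), 2) = Pow(Mul(-8, Pow(Add(Pow(-6, 2), Pow(Mul(Add(48, Pow(6, 2), Mul(-16, 6)), Add(5, 2)), 2)), Rational(1, 2))), 2) = Pow(Mul(-8, Pow(Add(36, Pow(Mul(Add(48, 36, -96), 7), 2)), Rational(1, 2))), 2) = Pow(Mul(-8, Pow(Add(36, Pow(Mul(-12, 7), 2)), Rational(1, 2))), 2) = Pow(Mul(-8, Pow(Add(36, Pow(-84, 2)), Rational(1, 2))), 2) = Pow(Mul(-8, Pow(Add(36, 7056), Rational(1, 2))), 2) = Pow(Mul(-8, Pow(7092, Rational(1, 2))), 2) = Pow(Mul(-8, Mul(6, Pow(197, Rational(1, 2)))), 2) = Pow(Mul(-48, Pow(197, Rational(1, 2))), 2) = 453888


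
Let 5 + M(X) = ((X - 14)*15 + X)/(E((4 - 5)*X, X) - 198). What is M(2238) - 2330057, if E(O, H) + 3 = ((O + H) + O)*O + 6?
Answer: -3889998886080/1669483 ≈ -2.3301e+6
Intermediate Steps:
E(O, H) = 3 + O*(H + 2*O) (E(O, H) = -3 + (((O + H) + O)*O + 6) = -3 + (((H + O) + O)*O + 6) = -3 + ((H + 2*O)*O + 6) = -3 + (O*(H + 2*O) + 6) = -3 + (6 + O*(H + 2*O)) = 3 + O*(H + 2*O))
M(X) = -5 + (-210 + 16*X)/(-195 + X²) (M(X) = -5 + ((X - 14)*15 + X)/((3 + 2*((4 - 5)*X)² + X*((4 - 5)*X)) - 198) = -5 + ((-14 + X)*15 + X)/((3 + 2*(-X)² + X*(-X)) - 198) = -5 + ((-210 + 15*X) + X)/((3 + 2*X² - X²) - 198) = -5 + (-210 + 16*X)/((3 + X²) - 198) = -5 + (-210 + 16*X)/(-195 + X²))
M(2238) - 2330057 = (765 - 5*2238² + 16*2238)/(-195 + 2238²) - 2330057 = (765 - 5*5008644 + 35808)/(-195 + 5008644) - 2330057 = (765 - 25043220 + 35808)/5008449 - 2330057 = (1/5008449)*(-25006647) - 2330057 = -8335549/1669483 - 2330057 = -3889998886080/1669483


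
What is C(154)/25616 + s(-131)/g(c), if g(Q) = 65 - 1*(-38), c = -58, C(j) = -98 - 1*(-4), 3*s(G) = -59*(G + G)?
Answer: 197971541/3957672 ≈ 50.022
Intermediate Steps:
s(G) = -118*G/3 (s(G) = (-59*(G + G))/3 = (-118*G)/3 = -118*G/3)
C(j) = -94 (C(j) = -98 + 4 = -94)
g(Q) = 103 (g(Q) = 65 + 38 = 103)
C(154)/25616 + s(-131)/g(c) = -94/25616 - 118/3*(-131)/103 = -94*1/25616 + (15458/3)*(1/103) = -47/12808 + 15458/309 = 197971541/3957672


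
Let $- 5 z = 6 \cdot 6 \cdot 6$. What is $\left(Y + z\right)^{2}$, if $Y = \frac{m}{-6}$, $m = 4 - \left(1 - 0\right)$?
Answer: $\frac{190969}{100} \approx 1909.7$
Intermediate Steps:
$m = 3$ ($m = 4 - \left(1 + 0\right) = 4 - 1 = 3$)
$z = - \frac{216}{5}$ ($z = - \frac{6 \cdot 6 \cdot 6}{5} = - \frac{36 \cdot 6}{5} = \left(- \frac{1}{5}\right) 216 = - \frac{216}{5} \approx -43.2$)
$Y = - \frac{1}{2}$ ($Y = \frac{3}{-6} = 3 \left(- \frac{1}{6}\right) = - \frac{1}{2} \approx -0.5$)
$\left(Y + z\right)^{2} = \left(- \frac{1}{2} - \frac{216}{5}\right)^{2} = \left(- \frac{437}{10}\right)^{2} = \frac{190969}{100}$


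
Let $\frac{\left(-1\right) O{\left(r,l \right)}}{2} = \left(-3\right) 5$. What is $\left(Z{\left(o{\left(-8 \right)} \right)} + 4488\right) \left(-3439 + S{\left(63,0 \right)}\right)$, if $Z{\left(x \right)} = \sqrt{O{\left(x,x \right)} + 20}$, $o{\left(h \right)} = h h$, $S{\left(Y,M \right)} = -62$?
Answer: $-15712488 - 17505 \sqrt{2} \approx -1.5737 \cdot 10^{7}$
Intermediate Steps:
$o{\left(h \right)} = h^{2}$
$O{\left(r,l \right)} = 30$ ($O{\left(r,l \right)} = - 2 \left(\left(-3\right) 5\right) = \left(-2\right) \left(-15\right) = 30$)
$Z{\left(x \right)} = 5 \sqrt{2}$ ($Z{\left(x \right)} = \sqrt{30 + 20} = \sqrt{50} = 5 \sqrt{2}$)
$\left(Z{\left(o{\left(-8 \right)} \right)} + 4488\right) \left(-3439 + S{\left(63,0 \right)}\right) = \left(5 \sqrt{2} + 4488\right) \left(-3439 - 62\right) = \left(4488 + 5 \sqrt{2}\right) \left(-3501\right) = -15712488 - 17505 \sqrt{2}$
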